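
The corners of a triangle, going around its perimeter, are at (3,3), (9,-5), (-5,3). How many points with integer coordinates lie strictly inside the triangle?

By the shoelace formula, twice the signed area is |[3·(-5) − 9·3] + [9·3 − (-5)·(-5)] + [(-5)·3 − 3·3]| = 64, so the area is 32.
Along each edge there are gcd(|Δx|,|Δy|)+1 lattice points, so counting each shared vertex once the boundary has gcd(6,8) + gcd(14,8) + gcd(8,0) = 2+2+8 = 12.
Pick's theorem gives I = A − B/2 + 1 = 32 − 12/2 + 1 = 27.

27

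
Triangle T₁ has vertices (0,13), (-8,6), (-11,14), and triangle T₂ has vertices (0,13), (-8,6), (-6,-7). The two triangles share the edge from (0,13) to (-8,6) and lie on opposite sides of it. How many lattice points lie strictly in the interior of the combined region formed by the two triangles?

100

The union is the simple quadrilateral with vertices (0,13), (-11,14), (-8,6), (-6,-7) in order.
Using the shoelace formula, 2A = |(0·14 − (-11)·13) + ((-11)·6 − (-8)·14) + ((-8)·(-7) − (-6)·6) + ((-6)·13 − 0·(-7))| = 203, so the area is 101.5.
Summing gcd(|Δx|,|Δy|) over the edges gives the boundary count: gcd(11,1) + gcd(3,8) + gcd(2,13) + gcd(6,20) = 1+1+1+2 = 5.
By Pick's theorem I = A − B/2 + 1 = 101.5 − 5/2 + 1 = 100.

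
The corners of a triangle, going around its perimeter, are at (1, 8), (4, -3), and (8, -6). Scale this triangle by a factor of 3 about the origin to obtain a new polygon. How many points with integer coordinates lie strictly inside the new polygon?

145

Using the shoelace formula, 2A = |(1·(-3) − 4·8) + (4·(-6) − 8·(-3)) + (8·8 − 1·(-6))| = 35, so the area is 17.5.
Summing gcd(|Δx|,|Δy|) over the edges gives the boundary count: gcd(3,11) + gcd(4,3) + gcd(7,14) = 1+1+7 = 9.
Scaling by 3 multiplies the area by 3² = 9 (so the new area is 157.5) and multiplies the boundary lattice-point count by 3, giving 27.
By Pick's theorem, the interior count of the dilated polygon is 157.5 − 27/2 + 1 = 145.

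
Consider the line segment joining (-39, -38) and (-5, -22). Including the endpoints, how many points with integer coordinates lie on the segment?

3

The number of lattice points on a segment between lattice points is gcd(|Δx|,|Δy|) + 1 = gcd(34,16) + 1 = 2 + 1 = 3.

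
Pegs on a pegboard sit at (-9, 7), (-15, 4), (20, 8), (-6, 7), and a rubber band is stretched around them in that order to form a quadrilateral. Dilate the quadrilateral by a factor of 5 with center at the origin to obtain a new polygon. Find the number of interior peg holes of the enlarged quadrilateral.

The shoelace formula gives twice the area as |[(-9)·4 − (-15)·7] + [(-15)·8 − 20·4] + [20·7 − (-6)·8] + [(-6)·7 − (-9)·7]| = 78, so the area is 39.
Summing gcd(|Δx|,|Δy|) over the edges gives the boundary count: gcd(6,3) + gcd(35,4) + gcd(26,1) + gcd(3,0) = 3+1+1+3 = 8.
Scaling by 5 multiplies the area by 5² = 25 (so the new area is 975) and multiplies the boundary lattice-point count by 5, giving 40.
By Pick's theorem, the interior count of the dilated polygon is 975 − 40/2 + 1 = 956.

956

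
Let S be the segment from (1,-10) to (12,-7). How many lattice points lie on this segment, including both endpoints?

2

The number of lattice points on a segment between lattice points is gcd(|Δx|,|Δy|) + 1 = gcd(11,3) + 1 = 1 + 1 = 2.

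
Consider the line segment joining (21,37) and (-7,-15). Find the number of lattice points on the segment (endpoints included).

5

The number of lattice points on a segment between lattice points is gcd(|Δx|,|Δy|) + 1 = gcd(28,52) + 1 = 4 + 1 = 5.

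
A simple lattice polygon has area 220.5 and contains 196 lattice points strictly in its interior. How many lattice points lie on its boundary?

Pick's theorem gives A = I + B/2 − 1, so B = 2(A − I + 1) = 2(220.5 − 196 + 1) = 51.

51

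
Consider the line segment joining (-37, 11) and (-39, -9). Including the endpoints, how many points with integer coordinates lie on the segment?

The number of lattice points on a segment between lattice points is gcd(|Δx|,|Δy|) + 1 = gcd(2,20) + 1 = 2 + 1 = 3.

3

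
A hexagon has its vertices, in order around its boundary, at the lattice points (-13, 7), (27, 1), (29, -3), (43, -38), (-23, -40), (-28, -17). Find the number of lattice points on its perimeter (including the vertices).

Along each edge there are gcd(|Δx|,|Δy|)+1 lattice points, so counting each shared vertex once the boundary has gcd(40,6) + gcd(2,4) + gcd(14,35) + gcd(66,2) + gcd(5,23) + gcd(15,24) = 2+2+7+2+1+3 = 17.

17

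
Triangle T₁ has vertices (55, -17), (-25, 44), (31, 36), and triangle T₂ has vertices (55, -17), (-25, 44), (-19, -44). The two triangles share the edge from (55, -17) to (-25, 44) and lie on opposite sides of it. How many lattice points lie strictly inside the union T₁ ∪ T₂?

4720

The union is the simple quadrilateral with vertices (55, -17), (31, 36), (-25, 44), (-19, -44) in order.
Using the shoelace formula, 2A = |[55·36 − 31·(-17)] + [31·44 − (-25)·36] + [(-25)·(-44) − (-19)·44] + [(-19)·(-17) − 55·(-44)]| = 9450, so the area is 4725.
The number of boundary lattice points is Σ gcd(|Δx|,|Δy|) = gcd(24,53) + gcd(56,8) + gcd(6,88) + gcd(74,27) = 1+8+2+1 = 12.
By Pick's theorem I = A − B/2 + 1 = 4725 − 12/2 + 1 = 4720.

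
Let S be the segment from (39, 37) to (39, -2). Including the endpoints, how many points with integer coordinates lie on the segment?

40

The number of lattice points on a segment between lattice points is gcd(|Δx|,|Δy|) + 1 = gcd(0,39) + 1 = 39 + 1 = 40.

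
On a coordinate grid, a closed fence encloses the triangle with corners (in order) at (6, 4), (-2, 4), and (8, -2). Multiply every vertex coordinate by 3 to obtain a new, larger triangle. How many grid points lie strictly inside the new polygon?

199

The shoelace formula gives twice the area as |(6·4 − (-2)·4) + ((-2)·(-2) − 8·4) + (8·4 − 6·(-2))| = 48, so the area is 24.
Summing gcd(|Δx|,|Δy|) over the edges gives the boundary count: gcd(8,0) + gcd(10,6) + gcd(2,6) = 8+2+2 = 12.
Scaling by 3 multiplies the area by 3² = 9 (so the new area is 216) and multiplies the boundary lattice-point count by 3, giving 36.
By Pick's theorem, the interior count of the dilated polygon is 216 − 36/2 + 1 = 199.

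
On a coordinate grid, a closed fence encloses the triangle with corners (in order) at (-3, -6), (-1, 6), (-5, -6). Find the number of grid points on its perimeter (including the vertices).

8

The number of boundary lattice points is Σ gcd(|Δx|,|Δy|) = gcd(2,12) + gcd(4,12) + gcd(2,0) = 2+4+2 = 8.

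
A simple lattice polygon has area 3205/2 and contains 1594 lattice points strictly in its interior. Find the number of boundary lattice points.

19

Pick's theorem gives A = I + B/2 − 1, so B = 2(A − I + 1) = 2(3205/2 − 1594 + 1) = 19.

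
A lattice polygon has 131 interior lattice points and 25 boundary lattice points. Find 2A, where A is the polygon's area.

285

Pick's theorem states A = I + B/2 − 1, so A = 131 + 25/2 − 1 = 285/2.
Hence 2A = 285.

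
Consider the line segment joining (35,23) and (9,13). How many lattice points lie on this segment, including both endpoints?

The number of lattice points on a segment between lattice points is gcd(|Δx|,|Δy|) + 1 = gcd(26,10) + 1 = 2 + 1 = 3.

3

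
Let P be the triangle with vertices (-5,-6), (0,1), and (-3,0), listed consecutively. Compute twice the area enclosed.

16

Using the shoelace formula, 2A = |[(-5)·1 − 0·(-6)] + [0·0 − (-3)·1] + [(-3)·(-6) − (-5)·0]| = 16, so the area is 8.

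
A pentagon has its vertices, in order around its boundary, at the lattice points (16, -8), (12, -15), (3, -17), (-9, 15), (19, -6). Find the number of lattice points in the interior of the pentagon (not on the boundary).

343

Using the shoelace formula, 2A = |[16·(-15) − 12·(-8)] + [12·(-17) − 3·(-15)] + [3·15 − (-9)·(-17)] + [(-9)·(-6) − 19·15] + [19·(-8) − 16·(-6)]| = 698, so the area is 349.
The number of boundary lattice points is Σ gcd(|Δx|,|Δy|) = gcd(4,7) + gcd(9,2) + gcd(12,32) + gcd(28,21) + gcd(3,2) = 1+1+4+7+1 = 14.
Pick's theorem gives I = A − B/2 + 1 = 349 − 14/2 + 1 = 343.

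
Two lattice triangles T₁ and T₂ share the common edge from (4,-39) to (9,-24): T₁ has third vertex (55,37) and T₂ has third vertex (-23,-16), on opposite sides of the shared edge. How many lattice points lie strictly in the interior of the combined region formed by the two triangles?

The union is the simple quadrilateral with vertices (4,-39), (55,37), (9,-24), (-23,-16) in order.
Using the shoelace formula, 2A = |[4·37 − 55·(-39)] + [55·(-24) − 9·37] + [9·(-16) − (-23)·(-24)] + [(-23)·(-39) − 4·(-16)]| = 905, so the area is 452.5.
Along each edge there are gcd(|Δx|,|Δy|)+1 lattice points, so counting each shared vertex once the boundary has gcd(51,76) + gcd(46,61) + gcd(32,8) + gcd(27,23) = 1+1+8+1 = 11.
By Pick's theorem I = A − B/2 + 1 = 452.5 − 11/2 + 1 = 448.

448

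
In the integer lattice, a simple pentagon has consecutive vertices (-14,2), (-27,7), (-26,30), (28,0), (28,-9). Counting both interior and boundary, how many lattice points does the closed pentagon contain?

927

Using the shoelace formula, 2A = |((-14)·7 − (-27)·2) + ((-27)·30 − (-26)·7) + ((-26)·0 − 28·30) + (28·(-9) − 28·0) + (28·2 − (-14)·(-9))| = 1834, so the area is 917.
The number of boundary lattice points is Σ gcd(|Δx|,|Δy|) = gcd(13,5) + gcd(1,23) + gcd(54,30) + gcd(0,9) + gcd(42,11) = 1+1+6+9+1 = 18.
Pick's theorem gives I = A − B/2 + 1 = 917 − 18/2 + 1 = 909, so the closed region contains I + B = 909 + 18 = 927 lattice points.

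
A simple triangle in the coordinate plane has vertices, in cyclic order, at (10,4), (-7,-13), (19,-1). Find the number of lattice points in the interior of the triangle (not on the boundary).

By the shoelace formula, twice the signed area is |(10·(-13) − (-7)·4) + ((-7)·(-1) − 19·(-13)) + (19·4 − 10·(-1))| = 238, so the area is 119.
Along each edge there are gcd(|Δx|,|Δy|)+1 lattice points, so counting each shared vertex once the boundary has gcd(17,17) + gcd(26,12) + gcd(9,5) = 17+2+1 = 20.
Pick's theorem gives I = A − B/2 + 1 = 119 − 20/2 + 1 = 110.

110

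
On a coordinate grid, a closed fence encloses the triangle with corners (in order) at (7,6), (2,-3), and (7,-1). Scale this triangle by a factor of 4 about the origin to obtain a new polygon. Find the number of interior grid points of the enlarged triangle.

263

The shoelace formula gives twice the area as |[7·(-3) − 2·6] + [2·(-1) − 7·(-3)] + [7·6 − 7·(-1)]| = 35, so the area is 17.5.
Along each edge there are gcd(|Δx|,|Δy|)+1 lattice points, so counting each shared vertex once the boundary has gcd(5,9) + gcd(5,2) + gcd(0,7) = 1+1+7 = 9.
Scaling by 4 multiplies the area by 4² = 16 (so the new area is 280) and multiplies the boundary lattice-point count by 4, giving 36.
By Pick's theorem, the interior count of the dilated polygon is 280 − 36/2 + 1 = 263.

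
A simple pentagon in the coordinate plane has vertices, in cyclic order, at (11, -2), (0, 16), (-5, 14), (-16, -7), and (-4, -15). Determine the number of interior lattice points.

447

Using the shoelace formula, 2A = |(11·16 − 0·(-2)) + (0·14 − (-5)·16) + ((-5)·(-7) − (-16)·14) + ((-16)·(-15) − (-4)·(-7)) + ((-4)·(-2) − 11·(-15))| = 900, so the area is 450.
Along each edge there are gcd(|Δx|,|Δy|)+1 lattice points, so counting each shared vertex once the boundary has gcd(11,18) + gcd(5,2) + gcd(11,21) + gcd(12,8) + gcd(15,13) = 1+1+1+4+1 = 8.
Pick's theorem gives I = A − B/2 + 1 = 450 − 8/2 + 1 = 447.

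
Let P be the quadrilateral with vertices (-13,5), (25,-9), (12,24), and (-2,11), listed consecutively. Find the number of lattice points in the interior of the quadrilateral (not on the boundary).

505

By the shoelace formula, twice the signed area is |((-13)·(-9) − 25·5) + (25·24 − 12·(-9)) + (12·11 − (-2)·24) + ((-2)·5 − (-13)·11)| = 1013, so the area is 1013/2.
Summing gcd(|Δx|,|Δy|) over the edges gives the boundary count: gcd(38,14) + gcd(13,33) + gcd(14,13) + gcd(11,6) = 2+1+1+1 = 5.
Pick's theorem gives I = A − B/2 + 1 = 1013/2 − 5/2 + 1 = 505.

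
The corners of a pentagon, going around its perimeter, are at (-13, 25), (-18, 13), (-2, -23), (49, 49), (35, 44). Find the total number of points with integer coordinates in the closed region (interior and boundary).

The shoelace formula gives twice the area as |[(-13)·13 − (-18)·25] + [(-18)·(-23) − (-2)·13] + [(-2)·49 − 49·(-23)] + [49·44 − 35·49] + [35·25 − (-13)·44]| = 3638, so the area is 1819.
The number of boundary lattice points is Σ gcd(|Δx|,|Δy|) = gcd(5,12) + gcd(16,36) + gcd(51,72) + gcd(14,5) + gcd(48,19) = 1+4+3+1+1 = 10.
Pick's theorem gives I = A − B/2 + 1 = 1819 − 10/2 + 1 = 1815, so the closed region contains I + B = 1815 + 10 = 1825 lattice points.

1825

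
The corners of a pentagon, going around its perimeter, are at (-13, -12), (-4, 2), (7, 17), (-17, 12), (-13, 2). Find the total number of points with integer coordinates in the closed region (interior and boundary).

271

Using the shoelace formula, 2A = |((-13)·2 − (-4)·(-12)) + ((-4)·17 − 7·2) + (7·12 − (-17)·17) + ((-17)·2 − (-13)·12) + ((-13)·(-12) − (-13)·2)| = 521, so the area is 521/2.
Along each edge there are gcd(|Δx|,|Δy|)+1 lattice points, so counting each shared vertex once the boundary has gcd(9,14) + gcd(11,15) + gcd(24,5) + gcd(4,10) + gcd(0,14) = 1+1+1+2+14 = 19.
Pick's theorem gives I = A − B/2 + 1 = 521/2 − 19/2 + 1 = 252, so the closed region contains I + B = 252 + 19 = 271 lattice points.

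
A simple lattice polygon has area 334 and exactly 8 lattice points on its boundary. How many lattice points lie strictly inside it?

From Pick's theorem, I = A − B/2 + 1 = 334 − 8/2 + 1 = 331.

331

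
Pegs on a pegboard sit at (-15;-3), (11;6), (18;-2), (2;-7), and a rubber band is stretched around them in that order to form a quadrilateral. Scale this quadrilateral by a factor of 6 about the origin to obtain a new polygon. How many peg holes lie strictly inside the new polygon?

7549

The shoelace formula gives twice the area as |[(-15)·6 − 11·(-3)] + [11·(-2) − 18·6] + [18·(-7) − 2·(-2)] + [2·(-3) − (-15)·(-7)]| = 420, so the area is 210.
The number of boundary lattice points is Σ gcd(|Δx|,|Δy|) = gcd(26,9) + gcd(7,8) + gcd(16,5) + gcd(17,4) = 1+1+1+1 = 4.
Scaling by 6 multiplies the area by 6² = 36 (so the new area is 7560) and multiplies the boundary lattice-point count by 6, giving 24.
By Pick's theorem, the interior count of the dilated polygon is 7560 − 24/2 + 1 = 7549.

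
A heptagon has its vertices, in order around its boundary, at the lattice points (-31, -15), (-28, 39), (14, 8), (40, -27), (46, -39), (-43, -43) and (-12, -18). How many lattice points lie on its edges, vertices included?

14

Along each edge there are gcd(|Δx|,|Δy|)+1 lattice points, so counting each shared vertex once the boundary has gcd(3,54) + gcd(42,31) + gcd(26,35) + gcd(6,12) + gcd(89,4) + gcd(31,25) + gcd(19,3) = 3+1+1+6+1+1+1 = 14.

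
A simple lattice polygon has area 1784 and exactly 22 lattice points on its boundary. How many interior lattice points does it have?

1774

Pick's theorem A = I + B/2 − 1 rearranges to I = A − B/2 + 1 = 1784 − 22/2 + 1 = 1774.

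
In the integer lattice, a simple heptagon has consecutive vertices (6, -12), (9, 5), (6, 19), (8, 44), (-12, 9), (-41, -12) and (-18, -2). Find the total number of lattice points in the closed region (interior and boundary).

By the shoelace formula, twice the signed area is |[6·5 − 9·(-12)] + [9·19 − 6·5] + [6·44 − 8·19] + [8·9 − (-12)·44] + [(-12)·(-12) − (-41)·9] + [(-41)·(-2) − (-18)·(-12)] + [(-18)·(-12) − 6·(-2)]| = 1598, so the area is 799.
Summing gcd(|Δx|,|Δy|) over the edges gives the boundary count: gcd(3,17) + gcd(3,14) + gcd(2,25) + gcd(20,35) + gcd(29,21) + gcd(23,10) + gcd(24,10) = 1+1+1+5+1+1+2 = 12.
Pick's theorem gives I = A − B/2 + 1 = 799 − 12/2 + 1 = 794, so the closed region contains I + B = 794 + 12 = 806 lattice points.

806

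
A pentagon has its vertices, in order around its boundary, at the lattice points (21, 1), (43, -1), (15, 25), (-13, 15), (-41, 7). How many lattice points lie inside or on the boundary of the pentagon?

963

Using the shoelace formula, 2A = |(21·(-1) − 43·1) + (43·25 − 15·(-1)) + (15·15 − (-13)·25) + ((-13)·7 − (-41)·15) + ((-41)·1 − 21·7)| = 1912, so the area is 956.
Summing gcd(|Δx|,|Δy|) over the edges gives the boundary count: gcd(22,2) + gcd(28,26) + gcd(28,10) + gcd(28,8) + gcd(62,6) = 2+2+2+4+2 = 12.
Pick's theorem gives I = A − B/2 + 1 = 956 − 12/2 + 1 = 951, so the closed region contains I + B = 951 + 12 = 963 lattice points.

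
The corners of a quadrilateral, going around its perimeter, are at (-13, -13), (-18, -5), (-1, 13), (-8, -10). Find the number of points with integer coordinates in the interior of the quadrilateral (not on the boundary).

By the shoelace formula, twice the signed area is |((-13)·(-5) − (-18)·(-13)) + ((-18)·13 − (-1)·(-5)) + ((-1)·(-10) − (-8)·13) + ((-8)·(-13) − (-13)·(-10))| = 320, so the area is 160.
The number of boundary lattice points is Σ gcd(|Δx|,|Δy|) = gcd(5,8) + gcd(17,18) + gcd(7,23) + gcd(5,3) = 1+1+1+1 = 4.
By Pick's theorem A = I + B/2 − 1, so I = 160 − 4/2 + 1 = 159.

159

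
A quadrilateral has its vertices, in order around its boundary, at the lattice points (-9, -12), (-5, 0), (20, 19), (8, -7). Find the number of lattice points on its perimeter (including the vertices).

Along each edge there are gcd(|Δx|,|Δy|)+1 lattice points, so counting each shared vertex once the boundary has gcd(4,12) + gcd(25,19) + gcd(12,26) + gcd(17,5) = 4+1+2+1 = 8.

8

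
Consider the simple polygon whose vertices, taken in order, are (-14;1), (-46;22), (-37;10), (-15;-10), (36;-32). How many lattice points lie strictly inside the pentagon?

517

The shoelace formula gives twice the area as |((-14)·22 − (-46)·1) + ((-46)·10 − (-37)·22) + ((-37)·(-10) − (-15)·10) + ((-15)·(-32) − 36·(-10)) + (36·1 − (-14)·(-32))| = 1040, so the area is 520.
Summing gcd(|Δx|,|Δy|) over the edges gives the boundary count: gcd(32,21) + gcd(9,12) + gcd(22,20) + gcd(51,22) + gcd(50,33) = 1+3+2+1+1 = 8.
Pick's theorem gives I = A − B/2 + 1 = 520 − 8/2 + 1 = 517.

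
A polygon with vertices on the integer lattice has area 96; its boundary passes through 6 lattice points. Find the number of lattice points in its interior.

94

Pick's theorem A = I + B/2 − 1 rearranges to I = A − B/2 + 1 = 96 − 6/2 + 1 = 94.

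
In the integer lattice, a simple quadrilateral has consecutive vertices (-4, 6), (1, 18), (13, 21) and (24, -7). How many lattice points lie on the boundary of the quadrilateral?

6

Summing gcd(|Δx|,|Δy|) over the edges gives the boundary count: gcd(5,12) + gcd(12,3) + gcd(11,28) + gcd(28,13) = 1+3+1+1 = 6.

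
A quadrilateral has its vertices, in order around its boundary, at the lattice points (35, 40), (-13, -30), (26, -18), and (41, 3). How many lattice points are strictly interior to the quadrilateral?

1414

By the shoelace formula, twice the signed area is |(35·(-30) − (-13)·40) + ((-13)·(-18) − 26·(-30)) + (26·3 − 41·(-18)) + (41·40 − 35·3)| = 2835, so the area is 1417.5.
The number of boundary lattice points is Σ gcd(|Δx|,|Δy|) = gcd(48,70) + gcd(39,12) + gcd(15,21) + gcd(6,37) = 2+3+3+1 = 9.
By Pick's theorem A = I + B/2 − 1, so I = 1417.5 − 9/2 + 1 = 1414.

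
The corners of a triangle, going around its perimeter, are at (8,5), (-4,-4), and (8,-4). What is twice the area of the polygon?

Using the shoelace formula, 2A = |[8·(-4) − (-4)·5] + [(-4)·(-4) − 8·(-4)] + [8·5 − 8·(-4)]| = 108, so the area is 54.

108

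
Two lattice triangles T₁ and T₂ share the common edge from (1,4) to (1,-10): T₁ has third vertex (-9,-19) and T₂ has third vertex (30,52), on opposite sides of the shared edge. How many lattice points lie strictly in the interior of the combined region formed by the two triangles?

The union is the simple quadrilateral with vertices (1,4), (-9,-19), (1,-10), (30,52) in order.
Using the shoelace formula, 2A = |[1·(-19) − (-9)·4] + [(-9)·(-10) − 1·(-19)] + [1·52 − 30·(-10)] + [30·4 − 1·52]| = 546, so the area is 273.
Summing gcd(|Δx|,|Δy|) over the edges gives the boundary count: gcd(10,23) + gcd(10,9) + gcd(29,62) + gcd(29,48) = 1+1+1+1 = 4.
By Pick's theorem I = A − B/2 + 1 = 273 − 4/2 + 1 = 272.

272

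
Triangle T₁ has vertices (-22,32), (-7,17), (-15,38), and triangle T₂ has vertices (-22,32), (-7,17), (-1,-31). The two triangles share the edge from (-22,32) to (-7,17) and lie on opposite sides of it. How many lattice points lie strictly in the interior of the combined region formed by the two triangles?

The union is the simple quadrilateral with vertices (-22,32), (-15,38), (-7,17), (-1,-31) in order.
Using the shoelace formula, 2A = |((-22)·38 − (-15)·32) + ((-15)·17 − (-7)·38) + ((-7)·(-31) − (-1)·17) + ((-1)·32 − (-22)·(-31))| = 825, so the area is 825/2.
The number of boundary lattice points is Σ gcd(|Δx|,|Δy|) = gcd(7,6) + gcd(8,21) + gcd(6,48) + gcd(21,63) = 1+1+6+21 = 29.
By Pick's theorem I = A − B/2 + 1 = 825/2 − 29/2 + 1 = 399.

399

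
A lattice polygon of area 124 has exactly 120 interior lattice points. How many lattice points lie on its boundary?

Pick's theorem gives A = I + B/2 − 1, so B = 2(A − I + 1) = 2(124 − 120 + 1) = 10.

10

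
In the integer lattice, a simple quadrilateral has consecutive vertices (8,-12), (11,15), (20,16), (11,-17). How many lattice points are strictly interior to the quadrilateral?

189

By the shoelace formula, twice the signed area is |[8·15 − 11·(-12)] + [11·16 − 20·15] + [20·(-17) − 11·16] + [11·(-12) − 8·(-17)]| = 384, so the area is 192.
Along each edge there are gcd(|Δx|,|Δy|)+1 lattice points, so counting each shared vertex once the boundary has gcd(3,27) + gcd(9,1) + gcd(9,33) + gcd(3,5) = 3+1+3+1 = 8.
Pick's theorem gives I = A − B/2 + 1 = 192 − 8/2 + 1 = 189.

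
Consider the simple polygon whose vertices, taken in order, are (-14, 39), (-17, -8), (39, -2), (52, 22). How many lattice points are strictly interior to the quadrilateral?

2208

The shoelace formula gives twice the area as |((-14)·(-8) − (-17)·39) + ((-17)·(-2) − 39·(-8)) + (39·22 − 52·(-2)) + (52·39 − (-14)·22)| = 4419, so the area is 2209.5.
The number of boundary lattice points is Σ gcd(|Δx|,|Δy|) = gcd(3,47) + gcd(56,6) + gcd(13,24) + gcd(66,17) = 1+2+1+1 = 5.
By Pick's theorem A = I + B/2 − 1, so I = 2209.5 − 5/2 + 1 = 2208.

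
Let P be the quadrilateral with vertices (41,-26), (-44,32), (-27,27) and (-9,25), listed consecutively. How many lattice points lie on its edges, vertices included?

Along each edge there are gcd(|Δx|,|Δy|)+1 lattice points, so counting each shared vertex once the boundary has gcd(85,58) + gcd(17,5) + gcd(18,2) + gcd(50,51) = 1+1+2+1 = 5.

5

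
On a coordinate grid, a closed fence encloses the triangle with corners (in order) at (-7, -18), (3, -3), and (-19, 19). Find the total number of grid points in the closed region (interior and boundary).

The shoelace formula gives twice the area as |[(-7)·(-3) − 3·(-18)] + [3·19 − (-19)·(-3)] + [(-19)·(-18) − (-7)·19]| = 550, so the area is 275.
The number of boundary lattice points is Σ gcd(|Δx|,|Δy|) = gcd(10,15) + gcd(22,22) + gcd(12,37) = 5+22+1 = 28.
Pick's theorem gives I = A − B/2 + 1 = 275 − 28/2 + 1 = 262, so the closed region contains I + B = 262 + 28 = 290 lattice points.

290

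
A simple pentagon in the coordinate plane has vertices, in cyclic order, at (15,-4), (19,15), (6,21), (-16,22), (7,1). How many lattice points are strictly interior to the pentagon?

By the shoelace formula, twice the signed area is |(15·15 − 19·(-4)) + (19·21 − 6·15) + (6·22 − (-16)·21) + ((-16)·1 − 7·22) + (7·(-4) − 15·1)| = 865, so the area is 865/2.
Along each edge there are gcd(|Δx|,|Δy|)+1 lattice points, so counting each shared vertex once the boundary has gcd(4,19) + gcd(13,6) + gcd(22,1) + gcd(23,21) + gcd(8,5) = 1+1+1+1+1 = 5.
Pick's theorem gives I = A − B/2 + 1 = 865/2 − 5/2 + 1 = 431.

431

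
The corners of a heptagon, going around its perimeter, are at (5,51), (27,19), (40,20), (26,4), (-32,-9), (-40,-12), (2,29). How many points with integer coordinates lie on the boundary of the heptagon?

The number of boundary lattice points is Σ gcd(|Δx|,|Δy|) = gcd(22,32) + gcd(13,1) + gcd(14,16) + gcd(58,13) + gcd(8,3) + gcd(42,41) + gcd(3,22) = 2+1+2+1+1+1+1 = 9.

9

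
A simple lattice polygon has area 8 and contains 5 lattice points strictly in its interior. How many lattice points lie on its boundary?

8

Pick's theorem gives A = I + B/2 − 1, so B = 2(A − I + 1) = 2(8 − 5 + 1) = 8.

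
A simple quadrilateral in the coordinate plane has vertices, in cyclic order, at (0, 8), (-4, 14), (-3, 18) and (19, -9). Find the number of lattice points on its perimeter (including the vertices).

5

Along each edge there are gcd(|Δx|,|Δy|)+1 lattice points, so counting each shared vertex once the boundary has gcd(4,6) + gcd(1,4) + gcd(22,27) + gcd(19,17) = 2+1+1+1 = 5.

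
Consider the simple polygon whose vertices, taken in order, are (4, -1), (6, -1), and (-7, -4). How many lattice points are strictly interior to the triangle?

The shoelace formula gives twice the area as |(4·(-1) − 6·(-1)) + (6·(-4) − (-7)·(-1)) + ((-7)·(-1) − 4·(-4))| = 6, so the area is 3.
Summing gcd(|Δx|,|Δy|) over the edges gives the boundary count: gcd(2,0) + gcd(13,3) + gcd(11,3) = 2+1+1 = 4.
Pick's theorem gives I = A − B/2 + 1 = 3 − 4/2 + 1 = 2.

2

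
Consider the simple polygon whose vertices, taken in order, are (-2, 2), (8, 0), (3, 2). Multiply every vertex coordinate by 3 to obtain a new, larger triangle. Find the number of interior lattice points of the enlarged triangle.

34

By the shoelace formula, twice the signed area is |[(-2)·0 − 8·2] + [8·2 − 3·0] + [3·2 − (-2)·2]| = 10, so the area is 5.
The number of boundary lattice points is Σ gcd(|Δx|,|Δy|) = gcd(10,2) + gcd(5,2) + gcd(5,0) = 2+1+5 = 8.
Scaling by 3 multiplies the area by 3² = 9 (so the new area is 45) and multiplies the boundary lattice-point count by 3, giving 24.
By Pick's theorem, the interior count of the dilated polygon is 45 − 24/2 + 1 = 34.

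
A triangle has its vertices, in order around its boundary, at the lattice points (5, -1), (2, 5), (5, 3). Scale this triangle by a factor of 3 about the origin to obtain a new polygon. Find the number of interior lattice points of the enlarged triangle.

43

By the shoelace formula, twice the signed area is |(5·5 − 2·(-1)) + (2·3 − 5·5) + (5·(-1) − 5·3)| = 12, so the area is 6.
Along each edge there are gcd(|Δx|,|Δy|)+1 lattice points, so counting each shared vertex once the boundary has gcd(3,6) + gcd(3,2) + gcd(0,4) = 3+1+4 = 8.
Scaling by 3 multiplies the area by 3² = 9 (so the new area is 54) and multiplies the boundary lattice-point count by 3, giving 24.
By Pick's theorem, the interior count of the dilated polygon is 54 − 24/2 + 1 = 43.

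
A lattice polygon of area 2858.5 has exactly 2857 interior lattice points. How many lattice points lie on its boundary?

5

Pick's theorem gives A = I + B/2 − 1, so B = 2(A − I + 1) = 2(2858.5 − 2857 + 1) = 5.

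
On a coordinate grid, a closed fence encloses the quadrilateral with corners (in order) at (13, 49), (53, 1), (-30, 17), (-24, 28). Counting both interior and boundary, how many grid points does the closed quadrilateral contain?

1819

By the shoelace formula, twice the signed area is |[13·1 − 53·49] + [53·17 − (-30)·1] + [(-30)·28 − (-24)·17] + [(-24)·49 − 13·28]| = 3625, so the area is 1812.5.
The number of boundary lattice points is Σ gcd(|Δx|,|Δy|) = gcd(40,48) + gcd(83,16) + gcd(6,11) + gcd(37,21) = 8+1+1+1 = 11.
Pick's theorem gives I = A − B/2 + 1 = 1812.5 − 11/2 + 1 = 1808, so the closed region contains I + B = 1808 + 11 = 1819 lattice points.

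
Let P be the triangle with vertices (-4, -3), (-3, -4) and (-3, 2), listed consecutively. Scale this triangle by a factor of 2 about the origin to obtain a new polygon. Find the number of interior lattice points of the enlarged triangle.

By the shoelace formula, twice the signed area is |[(-4)·(-4) − (-3)·(-3)] + [(-3)·2 − (-3)·(-4)] + [(-3)·(-3) − (-4)·2]| = 6, so the area is 3.
Along each edge there are gcd(|Δx|,|Δy|)+1 lattice points, so counting each shared vertex once the boundary has gcd(1,1) + gcd(0,6) + gcd(1,5) = 1+6+1 = 8.
Scaling by 2 multiplies the area by 2² = 4 (so the new area is 12) and multiplies the boundary lattice-point count by 2, giving 16.
By Pick's theorem, the interior count of the dilated polygon is 12 − 16/2 + 1 = 5.

5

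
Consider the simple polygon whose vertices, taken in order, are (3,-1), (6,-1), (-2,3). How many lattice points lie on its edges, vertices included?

8

Along each edge there are gcd(|Δx|,|Δy|)+1 lattice points, so counting each shared vertex once the boundary has gcd(3,0) + gcd(8,4) + gcd(5,4) = 3+4+1 = 8.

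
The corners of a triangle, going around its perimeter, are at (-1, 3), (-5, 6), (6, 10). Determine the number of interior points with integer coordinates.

21

By the shoelace formula, twice the signed area is |((-1)·6 − (-5)·3) + ((-5)·10 − 6·6) + (6·3 − (-1)·10)| = 49, so the area is 49/2.
The number of boundary lattice points is Σ gcd(|Δx|,|Δy|) = gcd(4,3) + gcd(11,4) + gcd(7,7) = 1+1+7 = 9.
Pick's theorem gives I = A − B/2 + 1 = 49/2 − 9/2 + 1 = 21.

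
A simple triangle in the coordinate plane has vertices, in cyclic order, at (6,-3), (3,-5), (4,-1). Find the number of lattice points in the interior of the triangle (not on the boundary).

4

The shoelace formula gives twice the area as |[6·(-5) − 3·(-3)] + [3·(-1) − 4·(-5)] + [4·(-3) − 6·(-1)]| = 10, so the area is 5.
Along each edge there are gcd(|Δx|,|Δy|)+1 lattice points, so counting each shared vertex once the boundary has gcd(3,2) + gcd(1,4) + gcd(2,2) = 1+1+2 = 4.
Pick's theorem gives I = A − B/2 + 1 = 5 − 4/2 + 1 = 4.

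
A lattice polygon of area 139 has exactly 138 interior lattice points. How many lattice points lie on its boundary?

4

Pick's theorem gives A = I + B/2 − 1, so B = 2(A − I + 1) = 2(139 − 138 + 1) = 4.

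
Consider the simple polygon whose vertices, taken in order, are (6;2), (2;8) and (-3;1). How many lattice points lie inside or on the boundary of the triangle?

32

The shoelace formula gives twice the area as |(6·8 − 2·2) + (2·1 − (-3)·8) + ((-3)·2 − 6·1)| = 58, so the area is 29.
The number of boundary lattice points is Σ gcd(|Δx|,|Δy|) = gcd(4,6) + gcd(5,7) + gcd(9,1) = 2+1+1 = 4.
Pick's theorem gives I = A − B/2 + 1 = 29 − 4/2 + 1 = 28, so the closed region contains I + B = 28 + 4 = 32 lattice points.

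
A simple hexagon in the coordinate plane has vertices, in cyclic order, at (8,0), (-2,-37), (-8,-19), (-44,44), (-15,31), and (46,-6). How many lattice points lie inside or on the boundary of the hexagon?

The shoelace formula gives twice the area as |[8·(-37) − (-2)·0] + [(-2)·(-19) − (-8)·(-37)] + [(-8)·44 − (-44)·(-19)] + [(-44)·31 − (-15)·44] + [(-15)·(-6) − 46·31] + [46·0 − 8·(-6)]| = 3734, so the area is 1867.
Along each edge there are gcd(|Δx|,|Δy|)+1 lattice points, so counting each shared vertex once the boundary has gcd(10,37) + gcd(6,18) + gcd(36,63) + gcd(29,13) + gcd(61,37) + gcd(38,6) = 1+6+9+1+1+2 = 20.
Pick's theorem gives I = A − B/2 + 1 = 1867 − 20/2 + 1 = 1858, so the closed region contains I + B = 1858 + 20 = 1878 lattice points.

1878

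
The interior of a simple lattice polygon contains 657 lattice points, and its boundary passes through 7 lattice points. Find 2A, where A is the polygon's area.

Pick's theorem states A = I + B/2 − 1, so A = 657 + 7/2 − 1 = 1319/2.
Hence 2A = 1319.

1319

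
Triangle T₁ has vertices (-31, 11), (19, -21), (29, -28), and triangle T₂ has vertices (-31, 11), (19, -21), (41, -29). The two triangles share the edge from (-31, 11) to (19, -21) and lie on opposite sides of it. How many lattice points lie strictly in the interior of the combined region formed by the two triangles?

161

The union is the simple quadrilateral with vertices (-31, 11), (29, -28), (19, -21), (41, -29) in order.
Using the shoelace formula, 2A = |((-31)·(-28) − 29·11) + (29·(-21) − 19·(-28)) + (19·(-29) − 41·(-21)) + (41·11 − (-31)·(-29))| = 334, so the area is 167.
The number of boundary lattice points is Σ gcd(|Δx|,|Δy|) = gcd(60,39) + gcd(10,7) + gcd(22,8) + gcd(72,40) = 3+1+2+8 = 14.
By Pick's theorem I = A − B/2 + 1 = 167 − 14/2 + 1 = 161.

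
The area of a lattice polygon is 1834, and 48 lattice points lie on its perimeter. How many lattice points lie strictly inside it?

1811

Pick's theorem A = I + B/2 − 1 rearranges to I = A − B/2 + 1 = 1834 − 48/2 + 1 = 1811.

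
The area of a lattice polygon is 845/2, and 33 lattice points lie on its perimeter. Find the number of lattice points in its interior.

407

From Pick's theorem, I = A − B/2 + 1 = 845/2 − 33/2 + 1 = 407.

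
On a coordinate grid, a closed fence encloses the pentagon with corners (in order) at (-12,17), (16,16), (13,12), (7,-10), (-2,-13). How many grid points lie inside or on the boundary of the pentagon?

The shoelace formula gives twice the area as |[(-12)·16 − 16·17] + [16·12 − 13·16] + [13·(-10) − 7·12] + [7·(-13) − (-2)·(-10)] + [(-2)·17 − (-12)·(-13)]| = 995, so the area is 995/2.
Summing gcd(|Δx|,|Δy|) over the edges gives the boundary count: gcd(28,1) + gcd(3,4) + gcd(6,22) + gcd(9,3) + gcd(10,30) = 1+1+2+3+10 = 17.
Pick's theorem gives I = A − B/2 + 1 = 995/2 − 17/2 + 1 = 490, so the closed region contains I + B = 490 + 17 = 507 lattice points.

507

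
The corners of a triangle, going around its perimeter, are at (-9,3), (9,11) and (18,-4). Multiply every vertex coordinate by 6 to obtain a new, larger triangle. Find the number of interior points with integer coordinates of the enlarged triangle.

6139

By the shoelace formula, twice the signed area is |[(-9)·11 − 9·3] + [9·(-4) − 18·11] + [18·3 − (-9)·(-4)]| = 342, so the area is 171.
Summing gcd(|Δx|,|Δy|) over the edges gives the boundary count: gcd(18,8) + gcd(9,15) + gcd(27,7) = 2+3+1 = 6.
Scaling by 6 multiplies the area by 6² = 36 (so the new area is 6156) and multiplies the boundary lattice-point count by 6, giving 36.
By Pick's theorem, the interior count of the dilated polygon is 6156 − 36/2 + 1 = 6139.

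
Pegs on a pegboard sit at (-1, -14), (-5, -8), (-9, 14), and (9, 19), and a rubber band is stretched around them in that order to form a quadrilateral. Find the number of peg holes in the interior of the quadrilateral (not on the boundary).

By the shoelace formula, twice the signed area is |((-1)·(-8) − (-5)·(-14)) + ((-5)·14 − (-9)·(-8)) + ((-9)·19 − 9·14) + (9·(-14) − (-1)·19)| = 608, so the area is 304.
Summing gcd(|Δx|,|Δy|) over the edges gives the boundary count: gcd(4,6) + gcd(4,22) + gcd(18,5) + gcd(10,33) = 2+2+1+1 = 6.
By Pick's theorem A = I + B/2 − 1, so I = 304 − 6/2 + 1 = 302.

302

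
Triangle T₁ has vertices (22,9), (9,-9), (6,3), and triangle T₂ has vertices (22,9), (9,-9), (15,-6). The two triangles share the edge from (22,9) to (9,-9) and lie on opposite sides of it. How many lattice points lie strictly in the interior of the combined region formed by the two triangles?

136

The union is the simple quadrilateral with vertices (22,9), (6,3), (9,-9), (15,-6) in order.
Using the shoelace formula, 2A = |(22·3 − 6·9) + (6·(-9) − 9·3) + (9·(-6) − 15·(-9)) + (15·9 − 22·(-6))| = 279, so the area is 139.5.
The number of boundary lattice points is Σ gcd(|Δx|,|Δy|) = gcd(16,6) + gcd(3,12) + gcd(6,3) + gcd(7,15) = 2+3+3+1 = 9.
By Pick's theorem I = A − B/2 + 1 = 139.5 − 9/2 + 1 = 136.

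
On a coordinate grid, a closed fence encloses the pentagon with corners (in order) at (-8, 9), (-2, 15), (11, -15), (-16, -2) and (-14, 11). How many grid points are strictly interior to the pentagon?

366

The shoelace formula gives twice the area as |[(-8)·15 − (-2)·9] + [(-2)·(-15) − 11·15] + [11·(-2) − (-16)·(-15)] + [(-16)·11 − (-14)·(-2)] + [(-14)·9 − (-8)·11]| = 741, so the area is 741/2.
Summing gcd(|Δx|,|Δy|) over the edges gives the boundary count: gcd(6,6) + gcd(13,30) + gcd(27,13) + gcd(2,13) + gcd(6,2) = 6+1+1+1+2 = 11.
Pick's theorem gives I = A − B/2 + 1 = 741/2 − 11/2 + 1 = 366.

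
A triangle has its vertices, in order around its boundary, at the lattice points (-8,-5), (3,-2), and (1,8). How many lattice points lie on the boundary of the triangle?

4

Summing gcd(|Δx|,|Δy|) over the edges gives the boundary count: gcd(11,3) + gcd(2,10) + gcd(9,13) = 1+2+1 = 4.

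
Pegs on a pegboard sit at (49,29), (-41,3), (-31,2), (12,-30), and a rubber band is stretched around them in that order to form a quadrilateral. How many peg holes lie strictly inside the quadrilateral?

Using the shoelace formula, 2A = |[49·3 − (-41)·29] + [(-41)·2 − (-31)·3] + [(-31)·(-30) − 12·2] + [12·29 − 49·(-30)]| = 4071, so the area is 4071/2.
Along each edge there are gcd(|Δx|,|Δy|)+1 lattice points, so counting each shared vertex once the boundary has gcd(90,26) + gcd(10,1) + gcd(43,32) + gcd(37,59) = 2+1+1+1 = 5.
By Pick's theorem A = I + B/2 − 1, so I = 4071/2 − 5/2 + 1 = 2034.

2034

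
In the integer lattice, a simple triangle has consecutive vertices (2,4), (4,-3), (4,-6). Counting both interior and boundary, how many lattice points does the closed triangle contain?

By the shoelace formula, twice the signed area is |(2·(-3) − 4·4) + (4·(-6) − 4·(-3)) + (4·4 − 2·(-6))| = 6, so the area is 3.
Summing gcd(|Δx|,|Δy|) over the edges gives the boundary count: gcd(2,7) + gcd(0,3) + gcd(2,10) = 1+3+2 = 6.
Pick's theorem gives I = A − B/2 + 1 = 3 − 6/2 + 1 = 1, so the closed region contains I + B = 1 + 6 = 7 lattice points.

7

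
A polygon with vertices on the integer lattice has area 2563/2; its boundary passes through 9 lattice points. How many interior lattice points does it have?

Pick's theorem A = I + B/2 − 1 rearranges to I = A − B/2 + 1 = 2563/2 − 9/2 + 1 = 1278.

1278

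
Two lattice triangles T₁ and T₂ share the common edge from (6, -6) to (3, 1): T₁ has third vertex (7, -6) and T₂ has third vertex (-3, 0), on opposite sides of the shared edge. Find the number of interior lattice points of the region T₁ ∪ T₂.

The union is the simple quadrilateral with vertices (6, -6), (7, -6), (3, 1), (-3, 0) in order.
The shoelace formula gives twice the area as |[6·(-6) − 7·(-6)] + [7·1 − 3·(-6)] + [3·0 − (-3)·1] + [(-3)·(-6) − 6·0]| = 52, so the area is 26.
The number of boundary lattice points is Σ gcd(|Δx|,|Δy|) = gcd(1,0) + gcd(4,7) + gcd(6,1) + gcd(9,6) = 1+1+1+3 = 6.
By Pick's theorem I = A − B/2 + 1 = 26 − 6/2 + 1 = 24.

24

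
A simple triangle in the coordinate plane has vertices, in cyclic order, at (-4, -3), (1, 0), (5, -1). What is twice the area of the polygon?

By the shoelace formula, twice the signed area is |[(-4)·0 − 1·(-3)] + [1·(-1) − 5·0] + [5·(-3) − (-4)·(-1)]| = 17, so the area is 17/2.

17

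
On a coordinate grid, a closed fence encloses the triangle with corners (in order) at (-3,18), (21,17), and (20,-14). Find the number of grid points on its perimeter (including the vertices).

Summing gcd(|Δx|,|Δy|) over the edges gives the boundary count: gcd(24,1) + gcd(1,31) + gcd(23,32) = 1+1+1 = 3.

3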